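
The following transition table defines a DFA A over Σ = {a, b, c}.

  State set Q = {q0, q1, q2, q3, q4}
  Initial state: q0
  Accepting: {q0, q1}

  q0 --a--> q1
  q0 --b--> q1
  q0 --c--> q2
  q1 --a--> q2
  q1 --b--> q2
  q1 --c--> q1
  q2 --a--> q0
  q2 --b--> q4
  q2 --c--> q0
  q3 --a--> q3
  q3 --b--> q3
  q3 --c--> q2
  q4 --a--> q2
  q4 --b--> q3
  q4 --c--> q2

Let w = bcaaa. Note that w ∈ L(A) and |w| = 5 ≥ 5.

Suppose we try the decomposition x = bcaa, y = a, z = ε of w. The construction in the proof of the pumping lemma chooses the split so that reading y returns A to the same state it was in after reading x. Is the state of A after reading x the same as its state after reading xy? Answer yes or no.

no

Run of A on the first 5 characters of w = b c a a a:
  step 0: q0  (start)
  step 1: q1  (read b: q0→q1)
  step 2: q1  (read c: q1→q1)
  step 3: q2  (read a: q1→q2)
  step 4: q0  (read a: q2→q0)
  step 5: q1  (read a: q0→q1)

After x (step 4): q0. After xy (step 5): q1.
They differ (q0 ≠ q1), so y is not a cycle from the state after x; this split is not the one the pumping-lemma construction produces, and pumping y need not keep the string in L(A).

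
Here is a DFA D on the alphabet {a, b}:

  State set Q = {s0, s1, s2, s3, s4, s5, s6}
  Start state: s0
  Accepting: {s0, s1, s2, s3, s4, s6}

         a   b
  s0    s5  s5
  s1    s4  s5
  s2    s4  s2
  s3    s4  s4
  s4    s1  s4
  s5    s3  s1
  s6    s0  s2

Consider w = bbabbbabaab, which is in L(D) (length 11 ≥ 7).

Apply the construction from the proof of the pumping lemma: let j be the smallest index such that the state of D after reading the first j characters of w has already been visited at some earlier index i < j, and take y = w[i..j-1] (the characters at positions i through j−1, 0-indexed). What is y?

State sequence: s0 -b-> s5 -b-> s1 -a-> s4 -b-> s4 -b-> s4 -b-> s4 -a-> s1 -b-> s5 -a-> s3 -a-> s4 -b-> s4
First repeat at step 4: s4 was already visited.

So i = 3, j = 4, giving x = w[0:3] = bba, y = w[3:4] = b, z = w[4:11] = bbabaab.
Check: |xy| = 4 ≤ 7 and |y| = 1 ≥ 1. Reading y takes D from s4 back to s4, so every xyⁱz is accepted.
With |Q| = 7, pigeonhole forces a state repeat no later than step 7; the substring read between the first and second visits to that state can be pumped.

b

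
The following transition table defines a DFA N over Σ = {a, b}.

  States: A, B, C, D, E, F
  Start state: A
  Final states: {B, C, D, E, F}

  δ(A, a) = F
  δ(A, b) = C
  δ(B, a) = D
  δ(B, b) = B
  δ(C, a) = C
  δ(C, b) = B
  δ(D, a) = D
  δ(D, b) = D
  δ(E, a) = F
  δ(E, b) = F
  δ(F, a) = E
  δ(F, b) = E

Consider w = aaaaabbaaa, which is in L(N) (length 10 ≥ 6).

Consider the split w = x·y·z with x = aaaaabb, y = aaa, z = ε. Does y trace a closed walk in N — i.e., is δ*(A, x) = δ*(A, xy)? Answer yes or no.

Run of N on the first 10 characters of w = a a a a a b b a a a:
  step 0: A  (start)
  step 1: F  (read a: A→F)
  step 2: E  (read a: F→E)
  step 3: F  (read a: E→F)
  step 4: E  (read a: F→E)
  step 5: F  (read a: E→F)
  step 6: E  (read b: F→E)
  step 7: F  (read b: E→F)
  step 8: E  (read a: F→E)
  step 9: F  (read a: E→F)
  step 10: E  (read a: F→E)

After x (step 7): F. After xy (step 10): E.
They differ (F ≠ E), so y is not a cycle from the state after x; this split is not the one the pumping-lemma construction produces, and pumping y need not keep the string in L(N).

no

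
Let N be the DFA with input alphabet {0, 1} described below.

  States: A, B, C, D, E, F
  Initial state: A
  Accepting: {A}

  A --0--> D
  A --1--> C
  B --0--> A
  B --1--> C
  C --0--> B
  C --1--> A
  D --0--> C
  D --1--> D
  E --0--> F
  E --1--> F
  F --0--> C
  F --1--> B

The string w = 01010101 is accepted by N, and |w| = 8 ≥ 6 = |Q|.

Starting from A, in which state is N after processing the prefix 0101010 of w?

C

State sequence: A -0-> D -1-> D -0-> C -1-> A -0-> D -1-> D -0-> C

After reading 7 characters, N is in state C.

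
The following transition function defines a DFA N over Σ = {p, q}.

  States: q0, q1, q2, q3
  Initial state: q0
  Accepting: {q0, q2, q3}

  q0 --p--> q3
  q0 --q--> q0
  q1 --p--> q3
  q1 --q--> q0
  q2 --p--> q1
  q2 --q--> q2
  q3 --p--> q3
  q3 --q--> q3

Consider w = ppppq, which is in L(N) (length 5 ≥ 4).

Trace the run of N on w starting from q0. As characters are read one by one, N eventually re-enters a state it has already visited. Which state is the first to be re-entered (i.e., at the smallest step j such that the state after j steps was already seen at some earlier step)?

Run of N on w = p p p p q:
  step 0: q0  (start)
  step 1: q3  (read p: q0→q3)
  step 2: q3  (read p: q3→q3)   ← first repeat (q3 seen earlier)
  step 3: q3  (read p: q3→q3)
  step 4: q3  (read p: q3→q3)
  step 5: q3  (read q: q3→q3)

The earliest repeat is at step j = 2: N is in q3, which it already visited at step i = 1.
With |Q| = 4, pigeonhole forces a state repeat no later than step 4; the substring read between the first and second visits to that state can be pumped.

q3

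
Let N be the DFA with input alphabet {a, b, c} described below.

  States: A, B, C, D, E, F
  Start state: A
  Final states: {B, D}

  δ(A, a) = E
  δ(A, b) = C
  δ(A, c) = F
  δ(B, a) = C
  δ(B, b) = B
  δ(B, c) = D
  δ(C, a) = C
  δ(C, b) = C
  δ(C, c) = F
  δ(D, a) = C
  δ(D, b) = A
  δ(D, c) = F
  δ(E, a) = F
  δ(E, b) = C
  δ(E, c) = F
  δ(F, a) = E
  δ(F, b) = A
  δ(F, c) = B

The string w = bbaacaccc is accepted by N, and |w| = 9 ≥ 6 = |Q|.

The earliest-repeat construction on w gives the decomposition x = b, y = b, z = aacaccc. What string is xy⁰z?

baacaccc

xy⁰z = xz = b·aacaccc = baacaccc.
Reading y = b takes N from C back to C, so after x the machine is still in C, and z then leads to the accepting state D. Hence baacaccc ∈ L(N).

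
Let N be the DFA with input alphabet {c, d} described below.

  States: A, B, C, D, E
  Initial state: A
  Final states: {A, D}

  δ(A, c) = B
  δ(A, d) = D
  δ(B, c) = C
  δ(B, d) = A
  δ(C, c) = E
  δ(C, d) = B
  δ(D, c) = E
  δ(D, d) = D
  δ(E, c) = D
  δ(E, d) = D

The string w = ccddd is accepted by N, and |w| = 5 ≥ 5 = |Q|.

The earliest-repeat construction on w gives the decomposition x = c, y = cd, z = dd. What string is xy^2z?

ccdcddd

xy^2z = c·cd·cd·dd = ccdcddd.
Reading y = cd takes N from B back to B, so after x·y·y the machine is still in B, and z then leads to the accepting state D. Hence ccdcddd ∈ L(N).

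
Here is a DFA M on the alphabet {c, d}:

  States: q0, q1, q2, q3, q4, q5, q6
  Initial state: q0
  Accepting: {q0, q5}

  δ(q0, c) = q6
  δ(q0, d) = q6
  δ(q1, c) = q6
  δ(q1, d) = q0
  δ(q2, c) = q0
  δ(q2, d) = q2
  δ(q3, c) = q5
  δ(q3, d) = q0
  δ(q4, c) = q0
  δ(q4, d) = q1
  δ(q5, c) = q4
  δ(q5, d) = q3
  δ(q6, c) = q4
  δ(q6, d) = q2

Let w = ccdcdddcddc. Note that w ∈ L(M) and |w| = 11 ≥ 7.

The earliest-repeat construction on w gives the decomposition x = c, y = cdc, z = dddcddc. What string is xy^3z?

ccdccdccdcdddcddc

xy^3z = c·cdc·cdc·cdc·dddcddc = ccdccdccdcdddcddc.
Reading y = cdc takes M from q6 back to q6, so after x·y·y·y the machine is still in q6, and z then leads to the accepting state q0. Hence ccdccdccdcdddcddc ∈ L(M).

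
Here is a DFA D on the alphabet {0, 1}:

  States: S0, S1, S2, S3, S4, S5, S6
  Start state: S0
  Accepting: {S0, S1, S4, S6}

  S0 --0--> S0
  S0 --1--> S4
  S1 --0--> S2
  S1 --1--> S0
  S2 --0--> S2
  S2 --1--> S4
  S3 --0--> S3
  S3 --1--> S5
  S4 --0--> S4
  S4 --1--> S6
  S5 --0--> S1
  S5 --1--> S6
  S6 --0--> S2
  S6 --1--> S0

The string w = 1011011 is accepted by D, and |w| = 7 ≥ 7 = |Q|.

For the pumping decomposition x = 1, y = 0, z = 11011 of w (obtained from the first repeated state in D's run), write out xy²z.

10011011

xy^2z = 1·0·0·11011 = 10011011.
Reading y = 0 takes D from S4 back to S4, so after x·y·y the machine is still in S4, and z then leads to the accepting state S6. Hence 10011011 ∈ L(D).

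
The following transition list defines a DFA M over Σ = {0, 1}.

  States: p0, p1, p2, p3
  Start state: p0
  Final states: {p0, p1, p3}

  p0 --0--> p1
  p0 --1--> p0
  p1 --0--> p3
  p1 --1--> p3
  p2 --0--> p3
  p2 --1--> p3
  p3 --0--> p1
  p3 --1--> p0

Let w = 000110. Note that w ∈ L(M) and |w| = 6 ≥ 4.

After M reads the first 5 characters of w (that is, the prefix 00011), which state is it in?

p0

Run of M on the first 5 characters of w = 0 0 0 1 1:
  step 0: p0  (start)
  step 1: p1  (read 0: p0→p1)
  step 2: p3  (read 0: p1→p3)
  step 3: p1  (read 0: p3→p1)
  step 4: p3  (read 1: p1→p3)
  step 5: p0  (read 1: p3→p0)

After reading 5 characters, M is in state p0.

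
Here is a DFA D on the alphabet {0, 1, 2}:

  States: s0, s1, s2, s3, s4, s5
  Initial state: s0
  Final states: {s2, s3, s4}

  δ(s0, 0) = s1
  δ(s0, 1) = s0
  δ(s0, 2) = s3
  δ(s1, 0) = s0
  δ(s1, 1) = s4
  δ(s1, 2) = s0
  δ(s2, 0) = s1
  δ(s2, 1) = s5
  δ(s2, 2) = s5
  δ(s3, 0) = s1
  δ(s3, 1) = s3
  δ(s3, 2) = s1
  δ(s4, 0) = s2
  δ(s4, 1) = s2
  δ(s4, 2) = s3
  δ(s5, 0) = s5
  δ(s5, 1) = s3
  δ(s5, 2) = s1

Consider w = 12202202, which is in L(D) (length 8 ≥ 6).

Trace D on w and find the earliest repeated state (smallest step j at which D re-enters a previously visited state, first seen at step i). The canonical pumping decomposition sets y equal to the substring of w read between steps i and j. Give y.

Run of D on w = 1 2 2 0 2 2 0 2:
  step 0: s0  (start)
  step 1: s0  (read 1: s0→s0)   ← first repeat (s0 seen earlier)
  step 2: s3  (read 2: s0→s3)
  step 3: s1  (read 2: s3→s1)
  step 4: s0  (read 0: s1→s0)
  step 5: s3  (read 2: s0→s3)
  step 6: s1  (read 2: s3→s1)
  step 7: s0  (read 0: s1→s0)
  step 8: s3  (read 2: s0→s3)

So i = 0, j = 1, giving x = w[0:0] = ε, y = w[0:1] = 1, z = w[1:8] = 2202202.
Check: |xy| = 1 ≤ 6 and |y| = 1 ≥ 1. Reading y takes D from s0 back to s0, so every xyⁱz is accepted.
The DFA has 6 states, so the proof of the pumping lemma guarantees a repeated state among the first 6+1 visited; the segment between the two visits is the pumpable y.

1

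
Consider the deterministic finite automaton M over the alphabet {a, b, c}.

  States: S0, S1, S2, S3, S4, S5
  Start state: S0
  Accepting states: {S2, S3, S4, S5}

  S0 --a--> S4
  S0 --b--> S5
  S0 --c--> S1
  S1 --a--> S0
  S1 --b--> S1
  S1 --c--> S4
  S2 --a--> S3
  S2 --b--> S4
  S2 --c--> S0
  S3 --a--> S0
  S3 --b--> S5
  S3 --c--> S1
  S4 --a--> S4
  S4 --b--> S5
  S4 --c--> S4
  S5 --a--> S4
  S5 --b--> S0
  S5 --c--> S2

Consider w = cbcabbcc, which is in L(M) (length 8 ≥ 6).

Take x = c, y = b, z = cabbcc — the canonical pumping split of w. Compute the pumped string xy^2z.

cbbcabbcc

xy^2z = c·b·b·cabbcc = cbbcabbcc.
Reading y = b takes M from S1 back to S1, so after x·y·y the machine is still in S1, and z then leads to the accepting state S4. Hence cbbcabbcc ∈ L(M).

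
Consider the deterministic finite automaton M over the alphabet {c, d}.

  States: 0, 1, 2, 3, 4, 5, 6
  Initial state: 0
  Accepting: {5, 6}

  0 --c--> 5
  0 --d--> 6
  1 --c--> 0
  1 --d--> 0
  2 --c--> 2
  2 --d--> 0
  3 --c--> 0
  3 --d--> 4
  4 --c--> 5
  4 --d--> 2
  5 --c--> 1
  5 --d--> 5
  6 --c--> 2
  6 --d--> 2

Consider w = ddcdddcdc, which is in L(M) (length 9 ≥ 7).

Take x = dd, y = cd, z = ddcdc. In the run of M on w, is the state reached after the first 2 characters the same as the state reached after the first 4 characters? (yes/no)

no

State sequence: 0 -d-> 6 -d-> 2 -c-> 2 -d-> 0

After x (step 2): 2. After xy (step 4): 0.
They differ (2 ≠ 0), so y is not a cycle from the state after x; this split is not the one the pumping-lemma construction produces, and pumping y need not keep the string in L(M).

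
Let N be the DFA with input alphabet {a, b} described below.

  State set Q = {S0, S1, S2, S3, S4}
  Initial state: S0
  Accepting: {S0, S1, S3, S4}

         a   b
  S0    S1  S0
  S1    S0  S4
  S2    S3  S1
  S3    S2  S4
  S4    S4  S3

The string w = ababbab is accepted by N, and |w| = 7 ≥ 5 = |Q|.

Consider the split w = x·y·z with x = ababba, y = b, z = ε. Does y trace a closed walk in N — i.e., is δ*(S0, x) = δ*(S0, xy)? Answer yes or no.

no

State sequence: S0 -a-> S1 -b-> S4 -a-> S4 -b-> S3 -b-> S4 -a-> S4 -b-> S3

After x (step 6): S4. After xy (step 7): S3.
They differ (S4 ≠ S3), so y is not a cycle from the state after x; this split is not the one the pumping-lemma construction produces, and pumping y need not keep the string in L(N).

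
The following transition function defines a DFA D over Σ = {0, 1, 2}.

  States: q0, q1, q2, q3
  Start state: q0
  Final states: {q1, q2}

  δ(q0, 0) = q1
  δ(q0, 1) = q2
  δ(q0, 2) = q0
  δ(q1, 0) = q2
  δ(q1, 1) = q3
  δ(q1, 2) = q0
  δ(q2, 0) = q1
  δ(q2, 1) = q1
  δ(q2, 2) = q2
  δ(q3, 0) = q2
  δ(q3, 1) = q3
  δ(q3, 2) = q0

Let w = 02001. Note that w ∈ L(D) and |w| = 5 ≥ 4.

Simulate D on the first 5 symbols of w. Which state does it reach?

State sequence: q0 -0-> q1 -2-> q0 -0-> q1 -0-> q2 -1-> q1

After reading 5 characters, D is in state q1.
(This kind of state-tracing is the core of the pumping-lemma construction: with 4 states, pigeonhole forces a repeat within the first 4 steps.)

q1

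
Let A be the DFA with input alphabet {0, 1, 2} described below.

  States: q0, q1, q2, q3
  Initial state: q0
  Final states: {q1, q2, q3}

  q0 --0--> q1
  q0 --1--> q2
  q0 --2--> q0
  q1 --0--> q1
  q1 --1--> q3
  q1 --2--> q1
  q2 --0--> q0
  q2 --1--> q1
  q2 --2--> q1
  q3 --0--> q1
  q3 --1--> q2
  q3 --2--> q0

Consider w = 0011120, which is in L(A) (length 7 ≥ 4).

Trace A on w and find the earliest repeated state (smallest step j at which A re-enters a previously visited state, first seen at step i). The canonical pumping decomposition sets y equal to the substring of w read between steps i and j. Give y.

State sequence: q0 -0-> q1 -0-> q1 -1-> q3 -1-> q2 -1-> q1 -2-> q1 -0-> q1
First repeat at step 2: q1 was already visited.

So i = 1, j = 2, giving x = w[0:1] = 0, y = w[1:2] = 0, z = w[2:7] = 11120.
Check: |xy| = 2 ≤ 4 and |y| = 1 ≥ 1. Reading y takes A from q1 back to q1, so every xyⁱz is accepted.
With |Q| = 4, pigeonhole forces a state repeat no later than step 4; the substring read between the first and second visits to that state can be pumped.

0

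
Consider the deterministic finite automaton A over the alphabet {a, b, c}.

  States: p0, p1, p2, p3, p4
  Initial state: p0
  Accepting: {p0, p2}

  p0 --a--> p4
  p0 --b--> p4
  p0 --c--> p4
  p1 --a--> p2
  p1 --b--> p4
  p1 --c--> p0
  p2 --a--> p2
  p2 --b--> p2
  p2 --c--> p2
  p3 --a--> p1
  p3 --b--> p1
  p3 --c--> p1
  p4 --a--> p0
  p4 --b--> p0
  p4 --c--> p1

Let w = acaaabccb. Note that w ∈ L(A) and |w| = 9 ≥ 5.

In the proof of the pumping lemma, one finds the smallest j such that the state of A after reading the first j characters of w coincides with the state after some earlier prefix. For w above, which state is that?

Run of A on w = a c a a a b c c b:
  step 0: p0  (start)
  step 1: p4  (read a: p0→p4)
  step 2: p1  (read c: p4→p1)
  step 3: p2  (read a: p1→p2)
  step 4: p2  (read a: p2→p2)   ← first repeat (p2 seen earlier)
  step 5: p2  (read a: p2→p2)
  step 6: p2  (read b: p2→p2)
  step 7: p2  (read c: p2→p2)
  step 8: p2  (read c: p2→p2)
  step 9: p2  (read b: p2→p2)

The earliest repeat is at step j = 4: A is in p2, which it already visited at step i = 3.
With |Q| = 5, pigeonhole forces a state repeat no later than step 5; the substring read between the first and second visits to that state can be pumped.

p2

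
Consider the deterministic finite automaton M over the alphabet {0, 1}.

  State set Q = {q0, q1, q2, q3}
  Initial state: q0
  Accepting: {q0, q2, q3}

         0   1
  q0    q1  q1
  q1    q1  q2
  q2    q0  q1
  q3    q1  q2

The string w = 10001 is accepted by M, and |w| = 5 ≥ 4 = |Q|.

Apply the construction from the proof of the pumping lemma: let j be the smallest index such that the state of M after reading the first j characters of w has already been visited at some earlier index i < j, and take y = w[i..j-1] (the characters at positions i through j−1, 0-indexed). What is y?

0

Run of M on w = 1 0 0 0 1:
  step 0: q0  (start)
  step 1: q1  (read 1: q0→q1)
  step 2: q1  (read 0: q1→q1)   ← first repeat (q1 seen earlier)
  step 3: q1  (read 0: q1→q1)
  step 4: q1  (read 0: q1→q1)
  step 5: q2  (read 1: q1→q2)

So i = 1, j = 2, giving x = w[0:1] = 1, y = w[1:2] = 0, z = w[2:5] = 001.
Check: |xy| = 2 ≤ 4 and |y| = 1 ≥ 1. Reading y takes M from q1 back to q1, so every xyⁱz is accepted.
Since M has 4 states, any run of length ≥ 4 visits 4+1 states, so by pigeonhole some state repeats within the first 4 steps — that repeat gives the pumpable loop.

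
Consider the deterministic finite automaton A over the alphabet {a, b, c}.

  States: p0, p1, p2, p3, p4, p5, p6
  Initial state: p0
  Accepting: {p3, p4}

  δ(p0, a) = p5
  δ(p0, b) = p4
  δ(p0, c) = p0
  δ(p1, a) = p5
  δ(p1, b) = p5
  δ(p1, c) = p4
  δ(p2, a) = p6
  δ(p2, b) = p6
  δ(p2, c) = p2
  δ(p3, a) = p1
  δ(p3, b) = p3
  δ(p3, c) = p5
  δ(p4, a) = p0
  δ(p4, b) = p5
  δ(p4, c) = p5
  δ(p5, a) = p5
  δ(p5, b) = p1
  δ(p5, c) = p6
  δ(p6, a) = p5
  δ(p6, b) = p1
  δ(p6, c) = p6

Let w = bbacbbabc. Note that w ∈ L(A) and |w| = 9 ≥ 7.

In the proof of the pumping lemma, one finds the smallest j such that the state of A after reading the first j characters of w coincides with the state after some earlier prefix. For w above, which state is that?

Run of A on w = b b a c b b a b c:
  step 0: p0  (start)
  step 1: p4  (read b: p0→p4)
  step 2: p5  (read b: p4→p5)
  step 3: p5  (read a: p5→p5)   ← first repeat (p5 seen earlier)
  step 4: p6  (read c: p5→p6)
  step 5: p1  (read b: p6→p1)
  step 6: p5  (read b: p1→p5)
  step 7: p5  (read a: p5→p5)
  step 8: p1  (read b: p5→p1)
  step 9: p4  (read c: p1→p4)

The earliest repeat is at step j = 3: A is in p5, which it already visited at step i = 2.
With |Q| = 7, pigeonhole forces a state repeat no later than step 7; the substring read between the first and second visits to that state can be pumped.

p5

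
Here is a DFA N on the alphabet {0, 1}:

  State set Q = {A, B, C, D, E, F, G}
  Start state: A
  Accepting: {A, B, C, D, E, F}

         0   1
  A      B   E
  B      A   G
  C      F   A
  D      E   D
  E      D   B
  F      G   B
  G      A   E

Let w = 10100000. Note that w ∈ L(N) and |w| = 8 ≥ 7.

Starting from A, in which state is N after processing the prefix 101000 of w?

E

Run of N on the first 6 characters of w = 1 0 1 0 0 0:
  step 0: A  (start)
  step 1: E  (read 1: A→E)
  step 2: D  (read 0: E→D)
  step 3: D  (read 1: D→D)
  step 4: E  (read 0: D→E)
  step 5: D  (read 0: E→D)
  step 6: E  (read 0: D→E)

After reading 6 characters, N is in state E.
(This kind of state-tracing is the core of the pumping-lemma construction: with 7 states, pigeonhole forces a repeat within the first 7 steps.)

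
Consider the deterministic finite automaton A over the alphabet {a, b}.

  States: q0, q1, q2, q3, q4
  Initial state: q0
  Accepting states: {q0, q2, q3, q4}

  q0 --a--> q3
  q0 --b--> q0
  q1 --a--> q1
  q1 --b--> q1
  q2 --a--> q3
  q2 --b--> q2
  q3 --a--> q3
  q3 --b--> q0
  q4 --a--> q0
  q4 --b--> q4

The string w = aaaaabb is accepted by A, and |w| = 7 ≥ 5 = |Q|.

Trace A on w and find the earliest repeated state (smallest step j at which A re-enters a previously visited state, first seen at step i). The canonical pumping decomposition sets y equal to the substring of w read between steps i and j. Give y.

State sequence: q0 -a-> q3 -a-> q3 -a-> q3 -a-> q3 -a-> q3 -b-> q0 -b-> q0
First repeat at step 2: q3 was already visited.

So i = 1, j = 2, giving x = w[0:1] = a, y = w[1:2] = a, z = w[2:7] = aaabb.
Check: |xy| = 2 ≤ 5 and |y| = 1 ≥ 1. Reading y takes A from q3 back to q3, so every xyⁱz is accepted.

a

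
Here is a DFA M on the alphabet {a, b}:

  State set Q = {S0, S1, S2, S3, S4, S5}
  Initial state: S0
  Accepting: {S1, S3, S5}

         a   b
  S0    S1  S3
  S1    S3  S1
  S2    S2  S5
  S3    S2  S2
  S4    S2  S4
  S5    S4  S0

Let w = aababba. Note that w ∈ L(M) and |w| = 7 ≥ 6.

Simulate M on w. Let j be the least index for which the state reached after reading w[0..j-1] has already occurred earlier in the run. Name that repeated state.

S2

State sequence: S0 -a-> S1 -a-> S3 -b-> S2 -a-> S2 -b-> S5 -b-> S0 -a-> S1
First repeat at step 4: S2 was already visited.

The earliest repeat is at step j = 4: M is in S2, which it already visited at step i = 3.
Pumping length from the standard proof: p = 6 (the number of states). The repeated state found above gives |xy| = j ≤ 6 and |y| = j − i ≥ 1.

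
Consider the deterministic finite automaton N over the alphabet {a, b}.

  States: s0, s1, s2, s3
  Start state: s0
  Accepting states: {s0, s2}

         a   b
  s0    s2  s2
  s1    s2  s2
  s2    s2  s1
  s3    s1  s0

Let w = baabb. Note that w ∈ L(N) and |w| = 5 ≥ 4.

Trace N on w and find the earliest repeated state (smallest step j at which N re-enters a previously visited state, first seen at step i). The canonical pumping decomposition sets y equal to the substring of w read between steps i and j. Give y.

State sequence: s0 -b-> s2 -a-> s2 -a-> s2 -b-> s1 -b-> s2
First repeat at step 2: s2 was already visited.

So i = 1, j = 2, giving x = w[0:1] = b, y = w[1:2] = a, z = w[2:5] = abb.
Check: |xy| = 2 ≤ 4 and |y| = 1 ≥ 1. Reading y takes N from s2 back to s2, so every xyⁱz is accepted.

a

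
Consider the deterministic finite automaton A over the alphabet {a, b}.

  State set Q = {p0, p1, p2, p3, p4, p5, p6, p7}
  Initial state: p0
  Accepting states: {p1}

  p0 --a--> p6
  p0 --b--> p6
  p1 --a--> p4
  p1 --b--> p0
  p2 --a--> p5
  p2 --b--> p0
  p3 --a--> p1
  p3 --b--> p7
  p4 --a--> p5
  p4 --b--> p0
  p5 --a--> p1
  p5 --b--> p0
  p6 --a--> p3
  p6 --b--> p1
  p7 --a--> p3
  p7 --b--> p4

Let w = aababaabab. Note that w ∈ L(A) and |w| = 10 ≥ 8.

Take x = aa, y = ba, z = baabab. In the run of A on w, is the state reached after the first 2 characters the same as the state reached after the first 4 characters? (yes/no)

yes

Run of A on the first 4 characters of w = a a b a:
  step 0: p0  (start)
  step 1: p6  (read a: p0→p6)
  step 2: p3  (read a: p6→p3)
  step 3: p7  (read b: p3→p7)
  step 4: p3  (read a: p7→p3)

After x (step 2): p3. After xy (step 4): p3.
They match, so y = ba drives A around a cycle from p3 back to itself; pumping y any number of times keeps A in p3 before reading z, and xyⁱz ∈ L(A) for every i ≥ 0.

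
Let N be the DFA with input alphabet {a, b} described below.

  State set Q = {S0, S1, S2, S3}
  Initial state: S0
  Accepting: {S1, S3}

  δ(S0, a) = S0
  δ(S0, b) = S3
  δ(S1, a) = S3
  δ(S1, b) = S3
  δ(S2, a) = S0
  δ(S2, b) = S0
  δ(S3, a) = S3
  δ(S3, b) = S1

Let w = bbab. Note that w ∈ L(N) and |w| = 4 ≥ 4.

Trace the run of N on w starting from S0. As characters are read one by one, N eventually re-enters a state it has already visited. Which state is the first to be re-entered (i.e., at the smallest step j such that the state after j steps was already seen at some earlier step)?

State sequence: S0 -b-> S3 -b-> S1 -a-> S3 -b-> S1
First repeat at step 3: S3 was already visited.

The earliest repeat is at step j = 3: N is in S3, which it already visited at step i = 1.

S3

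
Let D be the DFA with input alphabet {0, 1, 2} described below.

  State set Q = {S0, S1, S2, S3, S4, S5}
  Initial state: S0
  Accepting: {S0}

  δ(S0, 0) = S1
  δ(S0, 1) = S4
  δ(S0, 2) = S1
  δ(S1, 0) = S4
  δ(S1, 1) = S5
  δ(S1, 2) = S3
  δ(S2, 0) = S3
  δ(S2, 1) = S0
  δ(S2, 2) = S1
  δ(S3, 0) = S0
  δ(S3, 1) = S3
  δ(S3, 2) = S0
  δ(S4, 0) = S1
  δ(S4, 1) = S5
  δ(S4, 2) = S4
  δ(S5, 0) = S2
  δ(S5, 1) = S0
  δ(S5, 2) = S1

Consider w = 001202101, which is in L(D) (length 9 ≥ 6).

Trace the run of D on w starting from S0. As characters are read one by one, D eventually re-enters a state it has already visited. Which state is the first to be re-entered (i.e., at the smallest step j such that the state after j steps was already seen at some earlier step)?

State sequence: S0 -0-> S1 -0-> S4 -1-> S5 -2-> S1 -0-> S4 -2-> S4 -1-> S5 -0-> S2 -1-> S0
First repeat at step 4: S1 was already visited.

The earliest repeat is at step j = 4: D is in S1, which it already visited at step i = 1.
Pumping length from the standard proof: p = 6 (the number of states). The repeated state found above gives |xy| = j ≤ 6 and |y| = j − i ≥ 1.

S1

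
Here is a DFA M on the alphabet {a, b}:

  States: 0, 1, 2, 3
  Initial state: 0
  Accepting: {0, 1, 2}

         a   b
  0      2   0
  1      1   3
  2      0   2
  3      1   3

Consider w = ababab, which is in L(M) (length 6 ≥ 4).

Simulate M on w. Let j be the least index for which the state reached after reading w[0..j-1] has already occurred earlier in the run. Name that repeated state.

Run of M on w = a b a b a b:
  step 0: 0  (start)
  step 1: 2  (read a: 0→2)
  step 2: 2  (read b: 2→2)   ← first repeat (2 seen earlier)
  step 3: 0  (read a: 2→0)
  step 4: 0  (read b: 0→0)
  step 5: 2  (read a: 0→2)
  step 6: 2  (read b: 2→2)

The earliest repeat is at step j = 2: M is in 2, which it already visited at step i = 1.

2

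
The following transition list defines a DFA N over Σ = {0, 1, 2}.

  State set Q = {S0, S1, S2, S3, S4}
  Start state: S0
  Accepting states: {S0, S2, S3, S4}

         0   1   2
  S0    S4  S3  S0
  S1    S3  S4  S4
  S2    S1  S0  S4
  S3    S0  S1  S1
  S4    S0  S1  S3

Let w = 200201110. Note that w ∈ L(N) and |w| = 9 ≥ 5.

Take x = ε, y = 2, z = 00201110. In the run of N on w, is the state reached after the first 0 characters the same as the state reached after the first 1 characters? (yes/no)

Run of N on the first 1 characters of w = 2:
  step 0: S0  (start)
  step 1: S0  (read 2: S0→S0)

After x (step 0): S0. After xy (step 1): S0.
They match, so y = 2 drives N around a cycle from S0 back to itself; pumping y any number of times keeps N in S0 before reading z, and xyⁱz ∈ L(N) for every i ≥ 0.

yes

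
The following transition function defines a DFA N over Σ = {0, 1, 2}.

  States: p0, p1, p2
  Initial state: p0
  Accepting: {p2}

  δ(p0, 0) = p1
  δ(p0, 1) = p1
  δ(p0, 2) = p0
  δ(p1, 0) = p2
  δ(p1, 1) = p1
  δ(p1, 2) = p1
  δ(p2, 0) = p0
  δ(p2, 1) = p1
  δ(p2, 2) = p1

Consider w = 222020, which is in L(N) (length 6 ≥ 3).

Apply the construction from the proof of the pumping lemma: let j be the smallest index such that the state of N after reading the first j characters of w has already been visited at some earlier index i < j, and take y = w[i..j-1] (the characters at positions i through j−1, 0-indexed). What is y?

Run of N on w = 2 2 2 0 2 0:
  step 0: p0  (start)
  step 1: p0  (read 2: p0→p0)   ← first repeat (p0 seen earlier)
  step 2: p0  (read 2: p0→p0)
  step 3: p0  (read 2: p0→p0)
  step 4: p1  (read 0: p0→p1)
  step 5: p1  (read 2: p1→p1)
  step 6: p2  (read 0: p1→p2)

So i = 0, j = 1, giving x = w[0:0] = ε, y = w[0:1] = 2, z = w[1:6] = 22020.
Check: |xy| = 1 ≤ 3 and |y| = 1 ≥ 1. Reading y takes N from p0 back to p0, so every xyⁱz is accepted.

2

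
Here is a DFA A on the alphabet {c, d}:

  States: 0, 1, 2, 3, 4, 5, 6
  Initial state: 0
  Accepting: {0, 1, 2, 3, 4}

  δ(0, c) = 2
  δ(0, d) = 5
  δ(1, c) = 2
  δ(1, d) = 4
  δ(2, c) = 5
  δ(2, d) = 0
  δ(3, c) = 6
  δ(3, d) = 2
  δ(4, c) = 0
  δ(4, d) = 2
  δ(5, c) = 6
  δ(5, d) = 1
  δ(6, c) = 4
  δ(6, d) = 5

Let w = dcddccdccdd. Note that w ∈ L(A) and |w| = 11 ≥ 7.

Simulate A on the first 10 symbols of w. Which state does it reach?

State sequence: 0 -d-> 5 -c-> 6 -d-> 5 -d-> 1 -c-> 2 -c-> 5 -d-> 1 -c-> 2 -c-> 5 -d-> 1

After reading 10 characters, A is in state 1.

1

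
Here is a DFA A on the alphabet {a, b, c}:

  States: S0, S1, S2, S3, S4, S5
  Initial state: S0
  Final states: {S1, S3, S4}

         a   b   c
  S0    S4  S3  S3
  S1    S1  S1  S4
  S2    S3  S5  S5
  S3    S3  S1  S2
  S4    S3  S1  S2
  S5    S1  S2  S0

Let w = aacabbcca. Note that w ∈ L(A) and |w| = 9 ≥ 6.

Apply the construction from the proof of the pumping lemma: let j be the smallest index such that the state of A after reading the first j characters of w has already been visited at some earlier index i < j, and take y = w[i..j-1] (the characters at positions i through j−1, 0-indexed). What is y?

ca

Run of A on w = a a c a b b c c a:
  step 0: S0  (start)
  step 1: S4  (read a: S0→S4)
  step 2: S3  (read a: S4→S3)
  step 3: S2  (read c: S3→S2)
  step 4: S3  (read a: S2→S3)   ← first repeat (S3 seen earlier)
  step 5: S1  (read b: S3→S1)
  step 6: S1  (read b: S1→S1)
  step 7: S4  (read c: S1→S4)
  step 8: S2  (read c: S4→S2)
  step 9: S3  (read a: S2→S3)

So i = 2, j = 4, giving x = w[0:2] = aa, y = w[2:4] = ca, z = w[4:9] = bbcca.
Check: |xy| = 4 ≤ 6 and |y| = 2 ≥ 1. Reading y takes A from S3 back to S3, so every xyⁱz is accepted.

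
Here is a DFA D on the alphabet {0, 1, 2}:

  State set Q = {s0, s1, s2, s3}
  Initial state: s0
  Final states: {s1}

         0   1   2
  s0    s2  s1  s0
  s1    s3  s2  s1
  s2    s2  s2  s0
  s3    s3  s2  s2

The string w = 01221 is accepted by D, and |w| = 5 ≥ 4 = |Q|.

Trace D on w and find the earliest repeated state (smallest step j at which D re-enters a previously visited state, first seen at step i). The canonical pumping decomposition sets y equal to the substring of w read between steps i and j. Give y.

1

State sequence: s0 -0-> s2 -1-> s2 -2-> s0 -2-> s0 -1-> s1
First repeat at step 2: s2 was already visited.

So i = 1, j = 2, giving x = w[0:1] = 0, y = w[1:2] = 1, z = w[2:5] = 221.
Check: |xy| = 2 ≤ 4 and |y| = 1 ≥ 1. Reading y takes D from s2 back to s2, so every xyⁱz is accepted.
Pumping length from the standard proof: p = 4 (the number of states). The repeated state found above gives |xy| = j ≤ 4 and |y| = j − i ≥ 1.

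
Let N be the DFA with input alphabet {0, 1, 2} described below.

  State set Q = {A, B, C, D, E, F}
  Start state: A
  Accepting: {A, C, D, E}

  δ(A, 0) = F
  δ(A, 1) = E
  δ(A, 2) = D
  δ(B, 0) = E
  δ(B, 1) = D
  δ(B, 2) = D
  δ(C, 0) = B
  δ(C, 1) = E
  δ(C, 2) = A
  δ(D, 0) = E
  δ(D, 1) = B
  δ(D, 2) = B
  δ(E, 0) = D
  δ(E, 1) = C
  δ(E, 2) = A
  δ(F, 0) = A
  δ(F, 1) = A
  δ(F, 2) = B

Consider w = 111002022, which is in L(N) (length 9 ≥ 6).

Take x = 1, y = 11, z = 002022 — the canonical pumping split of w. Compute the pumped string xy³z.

xy^3z = 1·11·11·11·002022 = 1111111002022.
Reading y = 11 takes N from E back to E, so after x·y·y·y the machine is still in E, and z then leads to the accepting state D. Hence 1111111002022 ∈ L(N).

1111111002022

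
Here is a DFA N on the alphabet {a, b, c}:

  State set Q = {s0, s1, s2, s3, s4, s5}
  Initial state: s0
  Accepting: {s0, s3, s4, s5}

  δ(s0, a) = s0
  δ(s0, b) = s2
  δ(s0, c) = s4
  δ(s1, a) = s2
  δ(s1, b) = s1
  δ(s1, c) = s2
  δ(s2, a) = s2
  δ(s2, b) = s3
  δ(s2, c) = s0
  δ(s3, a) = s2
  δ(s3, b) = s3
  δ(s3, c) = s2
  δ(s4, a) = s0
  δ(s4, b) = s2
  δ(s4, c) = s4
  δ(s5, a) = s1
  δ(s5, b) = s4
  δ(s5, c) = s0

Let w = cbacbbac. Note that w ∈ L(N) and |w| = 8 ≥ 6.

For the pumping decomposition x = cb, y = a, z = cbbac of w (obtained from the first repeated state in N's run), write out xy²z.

cbaacbbac

xy^2z = cb·a·a·cbbac = cbaacbbac.
Reading y = a takes N from s2 back to s2, so after x·y·y the machine is still in s2, and z then leads to the accepting state s0. Hence cbaacbbac ∈ L(N).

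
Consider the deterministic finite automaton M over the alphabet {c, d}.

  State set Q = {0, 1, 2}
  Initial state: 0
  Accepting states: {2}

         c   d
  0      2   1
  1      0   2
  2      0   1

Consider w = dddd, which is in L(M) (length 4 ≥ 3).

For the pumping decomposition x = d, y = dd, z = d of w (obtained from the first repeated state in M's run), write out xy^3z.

dddddddd

xy^3z = d·dd·dd·dd·d = dddddddd.
Reading y = dd takes M from 1 back to 1, so after x·y·y·y the machine is still in 1, and z then leads to the accepting state 2. Hence dddddddd ∈ L(M).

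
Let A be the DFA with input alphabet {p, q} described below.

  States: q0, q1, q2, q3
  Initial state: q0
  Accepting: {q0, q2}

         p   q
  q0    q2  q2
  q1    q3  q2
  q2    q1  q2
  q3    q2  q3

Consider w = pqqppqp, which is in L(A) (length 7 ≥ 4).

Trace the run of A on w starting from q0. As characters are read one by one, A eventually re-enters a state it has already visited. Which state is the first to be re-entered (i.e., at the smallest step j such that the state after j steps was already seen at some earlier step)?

q2

Run of A on w = p q q p p q p:
  step 0: q0  (start)
  step 1: q2  (read p: q0→q2)
  step 2: q2  (read q: q2→q2)   ← first repeat (q2 seen earlier)
  step 3: q2  (read q: q2→q2)
  step 4: q1  (read p: q2→q1)
  step 5: q3  (read p: q1→q3)
  step 6: q3  (read q: q3→q3)
  step 7: q2  (read p: q3→q2)

The earliest repeat is at step j = 2: A is in q2, which it already visited at step i = 1.
The DFA has 4 states, so the proof of the pumping lemma guarantees a repeated state among the first 4+1 visited; the segment between the two visits is the pumpable y.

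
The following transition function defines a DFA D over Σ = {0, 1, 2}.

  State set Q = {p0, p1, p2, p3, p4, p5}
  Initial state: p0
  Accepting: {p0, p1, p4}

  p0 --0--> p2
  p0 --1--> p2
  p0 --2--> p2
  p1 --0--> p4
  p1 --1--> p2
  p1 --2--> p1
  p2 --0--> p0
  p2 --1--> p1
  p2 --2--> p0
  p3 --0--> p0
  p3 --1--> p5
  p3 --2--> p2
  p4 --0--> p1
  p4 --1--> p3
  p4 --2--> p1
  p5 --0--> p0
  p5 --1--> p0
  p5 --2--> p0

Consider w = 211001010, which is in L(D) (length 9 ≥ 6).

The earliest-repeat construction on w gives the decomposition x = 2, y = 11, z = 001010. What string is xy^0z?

xy⁰z = xz = 2·001010 = 2001010.
Reading y = 11 takes D from p2 back to p2, so after x the machine is still in p2, and z then leads to the accepting state p0. Hence 2001010 ∈ L(D).

2001010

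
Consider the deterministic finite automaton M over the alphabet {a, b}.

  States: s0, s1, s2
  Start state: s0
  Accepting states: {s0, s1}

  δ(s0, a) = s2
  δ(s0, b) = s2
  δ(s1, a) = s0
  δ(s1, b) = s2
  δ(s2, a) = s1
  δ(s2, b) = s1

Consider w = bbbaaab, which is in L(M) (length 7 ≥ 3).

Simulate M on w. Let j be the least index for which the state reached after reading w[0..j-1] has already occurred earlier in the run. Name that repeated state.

s2

State sequence: s0 -b-> s2 -b-> s1 -b-> s2 -a-> s1 -a-> s0 -a-> s2 -b-> s1
First repeat at step 3: s2 was already visited.

The earliest repeat is at step j = 3: M is in s2, which it already visited at step i = 1.
With |Q| = 3, pigeonhole forces a state repeat no later than step 3; the substring read between the first and second visits to that state can be pumped.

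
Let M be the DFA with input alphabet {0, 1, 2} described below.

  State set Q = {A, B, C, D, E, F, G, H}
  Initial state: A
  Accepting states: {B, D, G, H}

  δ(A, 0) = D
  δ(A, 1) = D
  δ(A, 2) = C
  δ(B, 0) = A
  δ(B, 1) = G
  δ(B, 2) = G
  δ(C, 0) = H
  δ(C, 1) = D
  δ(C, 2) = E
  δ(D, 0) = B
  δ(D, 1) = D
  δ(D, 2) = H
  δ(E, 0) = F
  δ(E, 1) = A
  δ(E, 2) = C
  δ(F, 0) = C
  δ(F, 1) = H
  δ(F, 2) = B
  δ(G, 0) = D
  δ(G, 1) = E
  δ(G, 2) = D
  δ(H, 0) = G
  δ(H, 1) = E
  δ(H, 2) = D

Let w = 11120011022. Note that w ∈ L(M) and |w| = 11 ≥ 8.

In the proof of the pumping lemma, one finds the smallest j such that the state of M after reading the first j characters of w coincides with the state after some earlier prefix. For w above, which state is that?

Run of M on w = 1 1 1 2 0 0 1 1 0 2 2:
  step 0: A  (start)
  step 1: D  (read 1: A→D)
  step 2: D  (read 1: D→D)   ← first repeat (D seen earlier)
  step 3: D  (read 1: D→D)
  step 4: H  (read 2: D→H)
  step 5: G  (read 0: H→G)
  step 6: D  (read 0: G→D)
  step 7: D  (read 1: D→D)
  step 8: D  (read 1: D→D)
  step 9: B  (read 0: D→B)
  step 10: G  (read 2: B→G)
  step 11: D  (read 2: G→D)

The earliest repeat is at step j = 2: M is in D, which it already visited at step i = 1.

D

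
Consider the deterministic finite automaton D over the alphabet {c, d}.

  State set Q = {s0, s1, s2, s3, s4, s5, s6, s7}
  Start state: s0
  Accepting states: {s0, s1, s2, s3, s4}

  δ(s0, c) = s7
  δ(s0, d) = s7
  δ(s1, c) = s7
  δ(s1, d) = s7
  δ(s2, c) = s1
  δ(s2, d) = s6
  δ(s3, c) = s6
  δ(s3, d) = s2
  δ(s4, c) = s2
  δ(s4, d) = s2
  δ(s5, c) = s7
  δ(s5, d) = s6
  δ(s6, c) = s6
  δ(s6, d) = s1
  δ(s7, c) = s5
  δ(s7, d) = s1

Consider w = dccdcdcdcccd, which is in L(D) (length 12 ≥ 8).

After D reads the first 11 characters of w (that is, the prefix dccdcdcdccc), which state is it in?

s7

State sequence: s0 -d-> s7 -c-> s5 -c-> s7 -d-> s1 -c-> s7 -d-> s1 -c-> s7 -d-> s1 -c-> s7 -c-> s5 -c-> s7

After reading 11 characters, D is in state s7.
(This kind of state-tracing is the core of the pumping-lemma construction: with 8 states, pigeonhole forces a repeat within the first 8 steps.)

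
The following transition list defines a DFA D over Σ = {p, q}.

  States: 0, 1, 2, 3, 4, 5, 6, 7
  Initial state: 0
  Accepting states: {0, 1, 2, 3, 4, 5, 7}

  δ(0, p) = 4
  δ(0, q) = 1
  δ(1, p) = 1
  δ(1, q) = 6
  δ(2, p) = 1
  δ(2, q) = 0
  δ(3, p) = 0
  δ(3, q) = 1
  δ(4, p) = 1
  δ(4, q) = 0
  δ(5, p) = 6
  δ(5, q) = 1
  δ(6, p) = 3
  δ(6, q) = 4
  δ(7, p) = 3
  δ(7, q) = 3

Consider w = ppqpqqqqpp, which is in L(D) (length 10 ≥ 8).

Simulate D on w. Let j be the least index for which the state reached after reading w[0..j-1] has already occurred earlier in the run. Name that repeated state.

State sequence: 0 -p-> 4 -p-> 1 -q-> 6 -p-> 3 -q-> 1 -q-> 6 -q-> 4 -q-> 0 -p-> 4 -p-> 1
First repeat at step 5: 1 was already visited.

The earliest repeat is at step j = 5: D is in 1, which it already visited at step i = 2.
Pumping length from the standard proof: p = 8 (the number of states). The repeated state found above gives |xy| = j ≤ 8 and |y| = j − i ≥ 1.

1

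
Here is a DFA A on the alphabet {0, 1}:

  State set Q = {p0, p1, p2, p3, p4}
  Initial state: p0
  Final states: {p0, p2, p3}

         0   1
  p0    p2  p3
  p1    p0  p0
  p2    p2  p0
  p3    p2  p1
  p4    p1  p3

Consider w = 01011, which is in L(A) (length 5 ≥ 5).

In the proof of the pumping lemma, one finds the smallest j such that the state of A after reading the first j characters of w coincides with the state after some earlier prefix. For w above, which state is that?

State sequence: p0 -0-> p2 -1-> p0 -0-> p2 -1-> p0 -1-> p3
First repeat at step 2: p0 was already visited.

The earliest repeat is at step j = 2: A is in p0, which it already visited at step i = 0.
Pumping length from the standard proof: p = 5 (the number of states). The repeated state found above gives |xy| = j ≤ 5 and |y| = j − i ≥ 1.

p0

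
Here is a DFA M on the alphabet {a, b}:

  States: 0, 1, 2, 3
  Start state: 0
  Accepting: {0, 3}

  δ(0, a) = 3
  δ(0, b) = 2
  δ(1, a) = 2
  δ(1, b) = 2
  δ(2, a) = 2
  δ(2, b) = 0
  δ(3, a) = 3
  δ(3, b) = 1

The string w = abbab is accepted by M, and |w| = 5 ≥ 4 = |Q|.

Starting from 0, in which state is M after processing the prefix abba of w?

Run of M on the first 4 characters of w = a b b a:
  step 0: 0  (start)
  step 1: 3  (read a: 0→3)
  step 2: 1  (read b: 3→1)
  step 3: 2  (read b: 1→2)
  step 4: 2  (read a: 2→2)

After reading 4 characters, M is in state 2.
(This kind of state-tracing is the core of the pumping-lemma construction: with 4 states, pigeonhole forces a repeat within the first 4 steps.)

2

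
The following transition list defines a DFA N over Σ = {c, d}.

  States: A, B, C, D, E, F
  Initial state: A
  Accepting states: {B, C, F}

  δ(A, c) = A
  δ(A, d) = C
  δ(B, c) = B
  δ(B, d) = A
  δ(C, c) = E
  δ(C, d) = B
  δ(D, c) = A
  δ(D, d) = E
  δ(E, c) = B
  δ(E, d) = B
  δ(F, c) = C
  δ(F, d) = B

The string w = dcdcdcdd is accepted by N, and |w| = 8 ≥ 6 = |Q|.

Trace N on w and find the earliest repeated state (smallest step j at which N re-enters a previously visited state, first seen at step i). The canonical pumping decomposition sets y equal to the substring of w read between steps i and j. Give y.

Run of N on w = d c d c d c d d:
  step 0: A  (start)
  step 1: C  (read d: A→C)
  step 2: E  (read c: C→E)
  step 3: B  (read d: E→B)
  step 4: B  (read c: B→B)   ← first repeat (B seen earlier)
  step 5: A  (read d: B→A)
  step 6: A  (read c: A→A)
  step 7: C  (read d: A→C)
  step 8: B  (read d: C→B)

So i = 3, j = 4, giving x = w[0:3] = dcd, y = w[3:4] = c, z = w[4:8] = dcdd.
Check: |xy| = 4 ≤ 6 and |y| = 1 ≥ 1. Reading y takes N from B back to B, so every xyⁱz is accepted.

c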